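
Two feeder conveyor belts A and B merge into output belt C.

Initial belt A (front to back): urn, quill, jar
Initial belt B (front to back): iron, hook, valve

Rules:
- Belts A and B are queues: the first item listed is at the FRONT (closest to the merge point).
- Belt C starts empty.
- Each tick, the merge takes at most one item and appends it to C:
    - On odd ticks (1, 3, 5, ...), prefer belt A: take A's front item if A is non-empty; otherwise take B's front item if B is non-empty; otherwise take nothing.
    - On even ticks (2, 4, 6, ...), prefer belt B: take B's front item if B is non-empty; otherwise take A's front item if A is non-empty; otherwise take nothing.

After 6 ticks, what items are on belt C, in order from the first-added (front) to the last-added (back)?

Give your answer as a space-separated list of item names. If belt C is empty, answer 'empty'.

Tick 1: prefer A, take urn from A; A=[quill,jar] B=[iron,hook,valve] C=[urn]
Tick 2: prefer B, take iron from B; A=[quill,jar] B=[hook,valve] C=[urn,iron]
Tick 3: prefer A, take quill from A; A=[jar] B=[hook,valve] C=[urn,iron,quill]
Tick 4: prefer B, take hook from B; A=[jar] B=[valve] C=[urn,iron,quill,hook]
Tick 5: prefer A, take jar from A; A=[-] B=[valve] C=[urn,iron,quill,hook,jar]
Tick 6: prefer B, take valve from B; A=[-] B=[-] C=[urn,iron,quill,hook,jar,valve]

Answer: urn iron quill hook jar valve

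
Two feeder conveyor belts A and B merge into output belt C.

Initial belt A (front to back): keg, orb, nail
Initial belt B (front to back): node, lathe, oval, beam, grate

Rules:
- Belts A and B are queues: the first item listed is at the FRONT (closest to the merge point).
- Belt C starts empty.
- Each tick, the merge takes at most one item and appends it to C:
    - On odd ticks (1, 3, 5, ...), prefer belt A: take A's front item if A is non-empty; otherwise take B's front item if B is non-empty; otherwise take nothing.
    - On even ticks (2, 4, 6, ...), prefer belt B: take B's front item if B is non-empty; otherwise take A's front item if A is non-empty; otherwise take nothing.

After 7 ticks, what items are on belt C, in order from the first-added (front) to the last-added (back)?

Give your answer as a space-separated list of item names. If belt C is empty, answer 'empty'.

Tick 1: prefer A, take keg from A; A=[orb,nail] B=[node,lathe,oval,beam,grate] C=[keg]
Tick 2: prefer B, take node from B; A=[orb,nail] B=[lathe,oval,beam,grate] C=[keg,node]
Tick 3: prefer A, take orb from A; A=[nail] B=[lathe,oval,beam,grate] C=[keg,node,orb]
Tick 4: prefer B, take lathe from B; A=[nail] B=[oval,beam,grate] C=[keg,node,orb,lathe]
Tick 5: prefer A, take nail from A; A=[-] B=[oval,beam,grate] C=[keg,node,orb,lathe,nail]
Tick 6: prefer B, take oval from B; A=[-] B=[beam,grate] C=[keg,node,orb,lathe,nail,oval]
Tick 7: prefer A, take beam from B; A=[-] B=[grate] C=[keg,node,orb,lathe,nail,oval,beam]

Answer: keg node orb lathe nail oval beam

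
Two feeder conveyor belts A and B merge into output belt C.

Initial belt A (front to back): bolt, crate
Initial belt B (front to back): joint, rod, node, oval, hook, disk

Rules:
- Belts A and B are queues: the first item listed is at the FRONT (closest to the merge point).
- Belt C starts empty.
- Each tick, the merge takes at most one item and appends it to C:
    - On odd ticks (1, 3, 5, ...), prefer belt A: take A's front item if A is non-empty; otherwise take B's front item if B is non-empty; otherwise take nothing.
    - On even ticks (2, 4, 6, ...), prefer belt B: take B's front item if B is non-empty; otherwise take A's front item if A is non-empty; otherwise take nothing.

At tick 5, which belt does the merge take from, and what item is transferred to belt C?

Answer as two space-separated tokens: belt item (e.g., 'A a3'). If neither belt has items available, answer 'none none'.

Tick 1: prefer A, take bolt from A; A=[crate] B=[joint,rod,node,oval,hook,disk] C=[bolt]
Tick 2: prefer B, take joint from B; A=[crate] B=[rod,node,oval,hook,disk] C=[bolt,joint]
Tick 3: prefer A, take crate from A; A=[-] B=[rod,node,oval,hook,disk] C=[bolt,joint,crate]
Tick 4: prefer B, take rod from B; A=[-] B=[node,oval,hook,disk] C=[bolt,joint,crate,rod]
Tick 5: prefer A, take node from B; A=[-] B=[oval,hook,disk] C=[bolt,joint,crate,rod,node]

Answer: B node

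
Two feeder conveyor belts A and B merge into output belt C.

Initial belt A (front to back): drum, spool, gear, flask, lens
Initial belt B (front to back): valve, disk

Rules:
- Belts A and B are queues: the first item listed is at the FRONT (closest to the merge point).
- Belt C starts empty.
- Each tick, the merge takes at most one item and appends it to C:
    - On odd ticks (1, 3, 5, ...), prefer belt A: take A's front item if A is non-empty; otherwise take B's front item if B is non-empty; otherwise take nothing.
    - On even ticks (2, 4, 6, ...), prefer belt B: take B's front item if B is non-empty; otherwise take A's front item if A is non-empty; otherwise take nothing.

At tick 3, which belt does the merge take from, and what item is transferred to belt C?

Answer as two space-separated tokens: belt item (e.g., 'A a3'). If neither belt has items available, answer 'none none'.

Answer: A spool

Derivation:
Tick 1: prefer A, take drum from A; A=[spool,gear,flask,lens] B=[valve,disk] C=[drum]
Tick 2: prefer B, take valve from B; A=[spool,gear,flask,lens] B=[disk] C=[drum,valve]
Tick 3: prefer A, take spool from A; A=[gear,flask,lens] B=[disk] C=[drum,valve,spool]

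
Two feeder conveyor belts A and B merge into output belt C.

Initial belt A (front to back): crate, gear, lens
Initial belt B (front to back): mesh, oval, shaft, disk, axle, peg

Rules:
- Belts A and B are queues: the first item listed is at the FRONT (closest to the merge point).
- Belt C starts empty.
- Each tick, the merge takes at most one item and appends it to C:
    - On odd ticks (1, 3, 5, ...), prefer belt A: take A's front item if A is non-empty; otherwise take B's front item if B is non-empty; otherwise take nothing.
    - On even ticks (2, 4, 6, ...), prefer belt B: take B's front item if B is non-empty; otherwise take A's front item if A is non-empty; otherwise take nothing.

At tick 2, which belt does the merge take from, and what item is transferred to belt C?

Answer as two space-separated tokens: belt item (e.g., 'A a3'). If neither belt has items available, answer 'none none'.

Answer: B mesh

Derivation:
Tick 1: prefer A, take crate from A; A=[gear,lens] B=[mesh,oval,shaft,disk,axle,peg] C=[crate]
Tick 2: prefer B, take mesh from B; A=[gear,lens] B=[oval,shaft,disk,axle,peg] C=[crate,mesh]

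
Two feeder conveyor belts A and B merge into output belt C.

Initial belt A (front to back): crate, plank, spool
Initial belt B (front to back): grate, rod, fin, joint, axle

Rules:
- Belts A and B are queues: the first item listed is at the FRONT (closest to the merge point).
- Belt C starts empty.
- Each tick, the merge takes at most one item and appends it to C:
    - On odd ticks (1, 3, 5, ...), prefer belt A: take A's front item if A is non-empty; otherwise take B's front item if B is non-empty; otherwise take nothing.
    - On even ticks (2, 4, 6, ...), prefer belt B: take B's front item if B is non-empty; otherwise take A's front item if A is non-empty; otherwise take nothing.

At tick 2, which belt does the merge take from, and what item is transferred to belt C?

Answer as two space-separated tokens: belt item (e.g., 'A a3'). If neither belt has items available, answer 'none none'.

Tick 1: prefer A, take crate from A; A=[plank,spool] B=[grate,rod,fin,joint,axle] C=[crate]
Tick 2: prefer B, take grate from B; A=[plank,spool] B=[rod,fin,joint,axle] C=[crate,grate]

Answer: B grate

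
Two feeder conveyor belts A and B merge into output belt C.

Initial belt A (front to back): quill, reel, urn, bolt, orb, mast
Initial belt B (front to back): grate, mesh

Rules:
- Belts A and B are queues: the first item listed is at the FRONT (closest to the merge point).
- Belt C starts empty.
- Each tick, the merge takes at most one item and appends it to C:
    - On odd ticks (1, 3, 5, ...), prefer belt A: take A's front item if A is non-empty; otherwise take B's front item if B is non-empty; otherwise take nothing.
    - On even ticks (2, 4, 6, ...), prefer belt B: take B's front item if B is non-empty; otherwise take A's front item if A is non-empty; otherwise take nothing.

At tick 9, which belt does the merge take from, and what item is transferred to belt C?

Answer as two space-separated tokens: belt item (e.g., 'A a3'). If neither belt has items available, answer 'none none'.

Tick 1: prefer A, take quill from A; A=[reel,urn,bolt,orb,mast] B=[grate,mesh] C=[quill]
Tick 2: prefer B, take grate from B; A=[reel,urn,bolt,orb,mast] B=[mesh] C=[quill,grate]
Tick 3: prefer A, take reel from A; A=[urn,bolt,orb,mast] B=[mesh] C=[quill,grate,reel]
Tick 4: prefer B, take mesh from B; A=[urn,bolt,orb,mast] B=[-] C=[quill,grate,reel,mesh]
Tick 5: prefer A, take urn from A; A=[bolt,orb,mast] B=[-] C=[quill,grate,reel,mesh,urn]
Tick 6: prefer B, take bolt from A; A=[orb,mast] B=[-] C=[quill,grate,reel,mesh,urn,bolt]
Tick 7: prefer A, take orb from A; A=[mast] B=[-] C=[quill,grate,reel,mesh,urn,bolt,orb]
Tick 8: prefer B, take mast from A; A=[-] B=[-] C=[quill,grate,reel,mesh,urn,bolt,orb,mast]
Tick 9: prefer A, both empty, nothing taken; A=[-] B=[-] C=[quill,grate,reel,mesh,urn,bolt,orb,mast]

Answer: none none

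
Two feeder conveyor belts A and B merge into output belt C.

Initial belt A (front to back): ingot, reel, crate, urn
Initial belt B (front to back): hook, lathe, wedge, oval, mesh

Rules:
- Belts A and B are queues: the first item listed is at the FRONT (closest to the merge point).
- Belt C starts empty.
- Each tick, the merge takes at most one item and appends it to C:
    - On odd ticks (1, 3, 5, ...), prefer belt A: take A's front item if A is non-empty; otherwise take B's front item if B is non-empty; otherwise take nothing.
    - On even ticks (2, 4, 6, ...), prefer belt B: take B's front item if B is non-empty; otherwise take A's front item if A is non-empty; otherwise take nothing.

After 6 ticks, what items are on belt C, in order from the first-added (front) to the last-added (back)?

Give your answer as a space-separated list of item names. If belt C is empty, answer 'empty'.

Tick 1: prefer A, take ingot from A; A=[reel,crate,urn] B=[hook,lathe,wedge,oval,mesh] C=[ingot]
Tick 2: prefer B, take hook from B; A=[reel,crate,urn] B=[lathe,wedge,oval,mesh] C=[ingot,hook]
Tick 3: prefer A, take reel from A; A=[crate,urn] B=[lathe,wedge,oval,mesh] C=[ingot,hook,reel]
Tick 4: prefer B, take lathe from B; A=[crate,urn] B=[wedge,oval,mesh] C=[ingot,hook,reel,lathe]
Tick 5: prefer A, take crate from A; A=[urn] B=[wedge,oval,mesh] C=[ingot,hook,reel,lathe,crate]
Tick 6: prefer B, take wedge from B; A=[urn] B=[oval,mesh] C=[ingot,hook,reel,lathe,crate,wedge]

Answer: ingot hook reel lathe crate wedge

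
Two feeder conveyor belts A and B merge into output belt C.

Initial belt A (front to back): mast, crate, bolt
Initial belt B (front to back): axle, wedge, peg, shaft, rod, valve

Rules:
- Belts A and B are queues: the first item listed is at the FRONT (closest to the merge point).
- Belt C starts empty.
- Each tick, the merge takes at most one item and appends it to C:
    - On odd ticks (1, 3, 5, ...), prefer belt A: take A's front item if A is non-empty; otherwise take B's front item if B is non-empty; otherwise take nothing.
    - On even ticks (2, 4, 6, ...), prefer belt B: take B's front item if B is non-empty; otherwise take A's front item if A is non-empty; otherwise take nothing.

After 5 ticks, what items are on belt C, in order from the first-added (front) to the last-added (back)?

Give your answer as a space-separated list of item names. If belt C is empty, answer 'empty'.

Tick 1: prefer A, take mast from A; A=[crate,bolt] B=[axle,wedge,peg,shaft,rod,valve] C=[mast]
Tick 2: prefer B, take axle from B; A=[crate,bolt] B=[wedge,peg,shaft,rod,valve] C=[mast,axle]
Tick 3: prefer A, take crate from A; A=[bolt] B=[wedge,peg,shaft,rod,valve] C=[mast,axle,crate]
Tick 4: prefer B, take wedge from B; A=[bolt] B=[peg,shaft,rod,valve] C=[mast,axle,crate,wedge]
Tick 5: prefer A, take bolt from A; A=[-] B=[peg,shaft,rod,valve] C=[mast,axle,crate,wedge,bolt]

Answer: mast axle crate wedge bolt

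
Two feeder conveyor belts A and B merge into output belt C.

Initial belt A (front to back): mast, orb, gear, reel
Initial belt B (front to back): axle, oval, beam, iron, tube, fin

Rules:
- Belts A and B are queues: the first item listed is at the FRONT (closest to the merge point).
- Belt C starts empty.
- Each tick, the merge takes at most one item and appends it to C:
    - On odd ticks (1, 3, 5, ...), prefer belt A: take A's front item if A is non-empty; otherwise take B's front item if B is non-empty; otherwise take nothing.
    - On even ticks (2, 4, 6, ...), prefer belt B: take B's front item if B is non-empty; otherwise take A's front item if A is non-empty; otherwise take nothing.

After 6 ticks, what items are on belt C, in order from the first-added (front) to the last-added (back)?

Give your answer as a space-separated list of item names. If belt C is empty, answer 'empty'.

Answer: mast axle orb oval gear beam

Derivation:
Tick 1: prefer A, take mast from A; A=[orb,gear,reel] B=[axle,oval,beam,iron,tube,fin] C=[mast]
Tick 2: prefer B, take axle from B; A=[orb,gear,reel] B=[oval,beam,iron,tube,fin] C=[mast,axle]
Tick 3: prefer A, take orb from A; A=[gear,reel] B=[oval,beam,iron,tube,fin] C=[mast,axle,orb]
Tick 4: prefer B, take oval from B; A=[gear,reel] B=[beam,iron,tube,fin] C=[mast,axle,orb,oval]
Tick 5: prefer A, take gear from A; A=[reel] B=[beam,iron,tube,fin] C=[mast,axle,orb,oval,gear]
Tick 6: prefer B, take beam from B; A=[reel] B=[iron,tube,fin] C=[mast,axle,orb,oval,gear,beam]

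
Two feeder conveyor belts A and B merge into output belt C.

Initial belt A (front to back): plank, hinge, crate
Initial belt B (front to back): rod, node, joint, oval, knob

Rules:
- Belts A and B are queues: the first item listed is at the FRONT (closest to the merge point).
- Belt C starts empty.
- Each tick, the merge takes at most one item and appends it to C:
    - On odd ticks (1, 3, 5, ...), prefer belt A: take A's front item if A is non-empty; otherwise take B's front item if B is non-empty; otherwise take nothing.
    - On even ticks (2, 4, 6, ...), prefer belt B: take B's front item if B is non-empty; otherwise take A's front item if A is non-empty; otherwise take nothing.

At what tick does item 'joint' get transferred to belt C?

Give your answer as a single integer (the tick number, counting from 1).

Tick 1: prefer A, take plank from A; A=[hinge,crate] B=[rod,node,joint,oval,knob] C=[plank]
Tick 2: prefer B, take rod from B; A=[hinge,crate] B=[node,joint,oval,knob] C=[plank,rod]
Tick 3: prefer A, take hinge from A; A=[crate] B=[node,joint,oval,knob] C=[plank,rod,hinge]
Tick 4: prefer B, take node from B; A=[crate] B=[joint,oval,knob] C=[plank,rod,hinge,node]
Tick 5: prefer A, take crate from A; A=[-] B=[joint,oval,knob] C=[plank,rod,hinge,node,crate]
Tick 6: prefer B, take joint from B; A=[-] B=[oval,knob] C=[plank,rod,hinge,node,crate,joint]

Answer: 6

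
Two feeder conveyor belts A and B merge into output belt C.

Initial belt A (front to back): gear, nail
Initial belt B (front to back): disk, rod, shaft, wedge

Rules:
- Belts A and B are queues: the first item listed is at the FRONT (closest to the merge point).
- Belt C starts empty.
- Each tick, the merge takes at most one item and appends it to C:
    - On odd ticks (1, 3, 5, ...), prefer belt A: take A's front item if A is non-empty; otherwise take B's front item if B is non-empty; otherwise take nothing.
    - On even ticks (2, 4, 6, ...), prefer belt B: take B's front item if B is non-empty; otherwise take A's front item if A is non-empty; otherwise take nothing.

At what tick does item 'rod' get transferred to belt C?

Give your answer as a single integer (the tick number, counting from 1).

Tick 1: prefer A, take gear from A; A=[nail] B=[disk,rod,shaft,wedge] C=[gear]
Tick 2: prefer B, take disk from B; A=[nail] B=[rod,shaft,wedge] C=[gear,disk]
Tick 3: prefer A, take nail from A; A=[-] B=[rod,shaft,wedge] C=[gear,disk,nail]
Tick 4: prefer B, take rod from B; A=[-] B=[shaft,wedge] C=[gear,disk,nail,rod]

Answer: 4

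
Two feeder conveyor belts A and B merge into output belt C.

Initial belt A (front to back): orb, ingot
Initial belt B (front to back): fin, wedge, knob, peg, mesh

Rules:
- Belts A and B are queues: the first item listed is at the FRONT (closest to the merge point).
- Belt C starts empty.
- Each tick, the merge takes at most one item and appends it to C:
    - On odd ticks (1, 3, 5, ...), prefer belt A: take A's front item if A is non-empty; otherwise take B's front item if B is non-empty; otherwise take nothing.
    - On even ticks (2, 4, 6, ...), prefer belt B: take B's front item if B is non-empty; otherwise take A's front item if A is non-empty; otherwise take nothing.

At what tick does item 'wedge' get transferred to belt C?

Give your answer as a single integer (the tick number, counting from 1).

Tick 1: prefer A, take orb from A; A=[ingot] B=[fin,wedge,knob,peg,mesh] C=[orb]
Tick 2: prefer B, take fin from B; A=[ingot] B=[wedge,knob,peg,mesh] C=[orb,fin]
Tick 3: prefer A, take ingot from A; A=[-] B=[wedge,knob,peg,mesh] C=[orb,fin,ingot]
Tick 4: prefer B, take wedge from B; A=[-] B=[knob,peg,mesh] C=[orb,fin,ingot,wedge]

Answer: 4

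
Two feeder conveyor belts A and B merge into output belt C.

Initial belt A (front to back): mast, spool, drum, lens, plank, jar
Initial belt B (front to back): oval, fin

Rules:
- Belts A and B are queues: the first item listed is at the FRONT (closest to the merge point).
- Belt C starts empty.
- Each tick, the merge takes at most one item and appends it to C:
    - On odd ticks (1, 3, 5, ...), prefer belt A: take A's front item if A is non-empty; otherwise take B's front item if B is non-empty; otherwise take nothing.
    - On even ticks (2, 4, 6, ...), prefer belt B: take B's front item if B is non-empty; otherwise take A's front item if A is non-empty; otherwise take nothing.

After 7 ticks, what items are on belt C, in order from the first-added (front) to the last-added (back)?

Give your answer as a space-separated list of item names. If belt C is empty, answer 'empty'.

Tick 1: prefer A, take mast from A; A=[spool,drum,lens,plank,jar] B=[oval,fin] C=[mast]
Tick 2: prefer B, take oval from B; A=[spool,drum,lens,plank,jar] B=[fin] C=[mast,oval]
Tick 3: prefer A, take spool from A; A=[drum,lens,plank,jar] B=[fin] C=[mast,oval,spool]
Tick 4: prefer B, take fin from B; A=[drum,lens,plank,jar] B=[-] C=[mast,oval,spool,fin]
Tick 5: prefer A, take drum from A; A=[lens,plank,jar] B=[-] C=[mast,oval,spool,fin,drum]
Tick 6: prefer B, take lens from A; A=[plank,jar] B=[-] C=[mast,oval,spool,fin,drum,lens]
Tick 7: prefer A, take plank from A; A=[jar] B=[-] C=[mast,oval,spool,fin,drum,lens,plank]

Answer: mast oval spool fin drum lens plank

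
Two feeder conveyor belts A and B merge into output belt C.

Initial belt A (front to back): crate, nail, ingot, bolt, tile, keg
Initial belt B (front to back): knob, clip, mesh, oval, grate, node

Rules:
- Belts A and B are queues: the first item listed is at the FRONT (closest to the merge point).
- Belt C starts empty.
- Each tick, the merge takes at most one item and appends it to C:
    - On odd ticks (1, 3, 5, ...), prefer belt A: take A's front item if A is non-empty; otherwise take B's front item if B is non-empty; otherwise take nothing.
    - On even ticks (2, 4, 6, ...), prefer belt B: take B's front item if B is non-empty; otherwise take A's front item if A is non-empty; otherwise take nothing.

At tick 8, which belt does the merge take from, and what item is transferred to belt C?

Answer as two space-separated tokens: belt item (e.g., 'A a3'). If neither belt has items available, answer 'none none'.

Tick 1: prefer A, take crate from A; A=[nail,ingot,bolt,tile,keg] B=[knob,clip,mesh,oval,grate,node] C=[crate]
Tick 2: prefer B, take knob from B; A=[nail,ingot,bolt,tile,keg] B=[clip,mesh,oval,grate,node] C=[crate,knob]
Tick 3: prefer A, take nail from A; A=[ingot,bolt,tile,keg] B=[clip,mesh,oval,grate,node] C=[crate,knob,nail]
Tick 4: prefer B, take clip from B; A=[ingot,bolt,tile,keg] B=[mesh,oval,grate,node] C=[crate,knob,nail,clip]
Tick 5: prefer A, take ingot from A; A=[bolt,tile,keg] B=[mesh,oval,grate,node] C=[crate,knob,nail,clip,ingot]
Tick 6: prefer B, take mesh from B; A=[bolt,tile,keg] B=[oval,grate,node] C=[crate,knob,nail,clip,ingot,mesh]
Tick 7: prefer A, take bolt from A; A=[tile,keg] B=[oval,grate,node] C=[crate,knob,nail,clip,ingot,mesh,bolt]
Tick 8: prefer B, take oval from B; A=[tile,keg] B=[grate,node] C=[crate,knob,nail,clip,ingot,mesh,bolt,oval]

Answer: B oval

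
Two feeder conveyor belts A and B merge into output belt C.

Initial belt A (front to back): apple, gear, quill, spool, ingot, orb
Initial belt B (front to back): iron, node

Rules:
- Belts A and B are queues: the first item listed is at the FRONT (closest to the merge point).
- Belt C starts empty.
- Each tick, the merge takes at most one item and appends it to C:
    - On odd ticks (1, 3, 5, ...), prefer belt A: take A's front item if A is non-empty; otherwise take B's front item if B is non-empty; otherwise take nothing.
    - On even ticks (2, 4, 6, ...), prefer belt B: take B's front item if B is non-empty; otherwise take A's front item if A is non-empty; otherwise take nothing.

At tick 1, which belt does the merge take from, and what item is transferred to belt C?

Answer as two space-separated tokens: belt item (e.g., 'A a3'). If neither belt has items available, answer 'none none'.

Answer: A apple

Derivation:
Tick 1: prefer A, take apple from A; A=[gear,quill,spool,ingot,orb] B=[iron,node] C=[apple]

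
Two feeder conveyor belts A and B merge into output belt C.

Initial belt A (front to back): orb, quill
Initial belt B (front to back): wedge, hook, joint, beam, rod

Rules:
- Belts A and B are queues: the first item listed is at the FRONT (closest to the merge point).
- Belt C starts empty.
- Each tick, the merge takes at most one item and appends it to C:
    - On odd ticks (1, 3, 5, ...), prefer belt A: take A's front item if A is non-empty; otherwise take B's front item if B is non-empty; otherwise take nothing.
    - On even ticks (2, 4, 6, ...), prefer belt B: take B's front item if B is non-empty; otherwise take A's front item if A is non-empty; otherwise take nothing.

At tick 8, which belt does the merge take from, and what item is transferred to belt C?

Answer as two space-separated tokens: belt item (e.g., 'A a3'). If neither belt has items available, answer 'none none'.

Answer: none none

Derivation:
Tick 1: prefer A, take orb from A; A=[quill] B=[wedge,hook,joint,beam,rod] C=[orb]
Tick 2: prefer B, take wedge from B; A=[quill] B=[hook,joint,beam,rod] C=[orb,wedge]
Tick 3: prefer A, take quill from A; A=[-] B=[hook,joint,beam,rod] C=[orb,wedge,quill]
Tick 4: prefer B, take hook from B; A=[-] B=[joint,beam,rod] C=[orb,wedge,quill,hook]
Tick 5: prefer A, take joint from B; A=[-] B=[beam,rod] C=[orb,wedge,quill,hook,joint]
Tick 6: prefer B, take beam from B; A=[-] B=[rod] C=[orb,wedge,quill,hook,joint,beam]
Tick 7: prefer A, take rod from B; A=[-] B=[-] C=[orb,wedge,quill,hook,joint,beam,rod]
Tick 8: prefer B, both empty, nothing taken; A=[-] B=[-] C=[orb,wedge,quill,hook,joint,beam,rod]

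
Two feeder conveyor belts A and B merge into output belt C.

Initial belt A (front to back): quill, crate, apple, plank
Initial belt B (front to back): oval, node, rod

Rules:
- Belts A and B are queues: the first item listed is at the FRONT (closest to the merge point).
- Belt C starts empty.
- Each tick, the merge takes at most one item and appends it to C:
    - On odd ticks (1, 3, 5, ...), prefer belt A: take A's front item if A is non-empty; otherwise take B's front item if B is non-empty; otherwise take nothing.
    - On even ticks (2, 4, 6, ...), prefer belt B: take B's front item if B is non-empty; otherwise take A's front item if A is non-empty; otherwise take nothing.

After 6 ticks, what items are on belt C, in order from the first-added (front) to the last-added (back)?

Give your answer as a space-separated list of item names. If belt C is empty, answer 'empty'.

Tick 1: prefer A, take quill from A; A=[crate,apple,plank] B=[oval,node,rod] C=[quill]
Tick 2: prefer B, take oval from B; A=[crate,apple,plank] B=[node,rod] C=[quill,oval]
Tick 3: prefer A, take crate from A; A=[apple,plank] B=[node,rod] C=[quill,oval,crate]
Tick 4: prefer B, take node from B; A=[apple,plank] B=[rod] C=[quill,oval,crate,node]
Tick 5: prefer A, take apple from A; A=[plank] B=[rod] C=[quill,oval,crate,node,apple]
Tick 6: prefer B, take rod from B; A=[plank] B=[-] C=[quill,oval,crate,node,apple,rod]

Answer: quill oval crate node apple rod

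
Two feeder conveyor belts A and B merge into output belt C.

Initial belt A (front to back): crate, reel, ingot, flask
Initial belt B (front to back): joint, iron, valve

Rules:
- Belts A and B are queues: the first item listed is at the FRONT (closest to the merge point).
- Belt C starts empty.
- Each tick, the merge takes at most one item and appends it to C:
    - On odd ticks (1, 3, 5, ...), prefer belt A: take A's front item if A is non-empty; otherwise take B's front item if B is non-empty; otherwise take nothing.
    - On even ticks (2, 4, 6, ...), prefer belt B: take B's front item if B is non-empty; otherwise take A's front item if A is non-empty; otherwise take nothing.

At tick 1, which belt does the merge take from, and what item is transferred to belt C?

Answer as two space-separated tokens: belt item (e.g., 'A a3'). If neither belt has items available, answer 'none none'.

Answer: A crate

Derivation:
Tick 1: prefer A, take crate from A; A=[reel,ingot,flask] B=[joint,iron,valve] C=[crate]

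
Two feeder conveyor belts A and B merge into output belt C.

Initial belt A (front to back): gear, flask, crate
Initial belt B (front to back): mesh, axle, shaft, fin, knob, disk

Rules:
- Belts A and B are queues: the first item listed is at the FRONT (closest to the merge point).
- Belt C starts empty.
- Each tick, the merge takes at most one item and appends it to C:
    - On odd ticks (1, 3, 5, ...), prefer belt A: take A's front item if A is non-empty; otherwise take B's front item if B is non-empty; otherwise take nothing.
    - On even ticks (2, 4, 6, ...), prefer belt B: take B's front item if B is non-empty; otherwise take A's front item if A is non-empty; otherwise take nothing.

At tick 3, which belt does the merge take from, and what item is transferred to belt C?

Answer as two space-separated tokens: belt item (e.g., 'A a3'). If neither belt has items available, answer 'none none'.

Tick 1: prefer A, take gear from A; A=[flask,crate] B=[mesh,axle,shaft,fin,knob,disk] C=[gear]
Tick 2: prefer B, take mesh from B; A=[flask,crate] B=[axle,shaft,fin,knob,disk] C=[gear,mesh]
Tick 3: prefer A, take flask from A; A=[crate] B=[axle,shaft,fin,knob,disk] C=[gear,mesh,flask]

Answer: A flask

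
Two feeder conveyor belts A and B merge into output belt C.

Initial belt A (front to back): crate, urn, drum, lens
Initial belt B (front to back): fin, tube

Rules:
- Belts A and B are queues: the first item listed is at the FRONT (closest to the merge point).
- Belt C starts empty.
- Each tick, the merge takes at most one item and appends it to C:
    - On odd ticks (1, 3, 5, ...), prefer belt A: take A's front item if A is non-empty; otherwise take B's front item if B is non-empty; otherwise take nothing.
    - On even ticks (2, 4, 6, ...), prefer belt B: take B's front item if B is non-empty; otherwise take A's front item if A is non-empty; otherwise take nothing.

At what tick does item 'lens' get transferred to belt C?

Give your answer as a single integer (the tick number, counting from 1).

Tick 1: prefer A, take crate from A; A=[urn,drum,lens] B=[fin,tube] C=[crate]
Tick 2: prefer B, take fin from B; A=[urn,drum,lens] B=[tube] C=[crate,fin]
Tick 3: prefer A, take urn from A; A=[drum,lens] B=[tube] C=[crate,fin,urn]
Tick 4: prefer B, take tube from B; A=[drum,lens] B=[-] C=[crate,fin,urn,tube]
Tick 5: prefer A, take drum from A; A=[lens] B=[-] C=[crate,fin,urn,tube,drum]
Tick 6: prefer B, take lens from A; A=[-] B=[-] C=[crate,fin,urn,tube,drum,lens]

Answer: 6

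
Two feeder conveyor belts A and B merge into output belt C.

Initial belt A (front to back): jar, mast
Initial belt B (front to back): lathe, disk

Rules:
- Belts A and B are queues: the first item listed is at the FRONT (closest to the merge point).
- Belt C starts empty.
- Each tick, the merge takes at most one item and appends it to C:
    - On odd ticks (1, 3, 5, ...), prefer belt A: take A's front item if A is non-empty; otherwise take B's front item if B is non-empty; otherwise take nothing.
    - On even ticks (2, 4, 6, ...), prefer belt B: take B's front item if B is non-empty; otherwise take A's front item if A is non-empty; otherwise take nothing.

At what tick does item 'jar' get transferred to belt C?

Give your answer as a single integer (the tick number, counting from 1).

Answer: 1

Derivation:
Tick 1: prefer A, take jar from A; A=[mast] B=[lathe,disk] C=[jar]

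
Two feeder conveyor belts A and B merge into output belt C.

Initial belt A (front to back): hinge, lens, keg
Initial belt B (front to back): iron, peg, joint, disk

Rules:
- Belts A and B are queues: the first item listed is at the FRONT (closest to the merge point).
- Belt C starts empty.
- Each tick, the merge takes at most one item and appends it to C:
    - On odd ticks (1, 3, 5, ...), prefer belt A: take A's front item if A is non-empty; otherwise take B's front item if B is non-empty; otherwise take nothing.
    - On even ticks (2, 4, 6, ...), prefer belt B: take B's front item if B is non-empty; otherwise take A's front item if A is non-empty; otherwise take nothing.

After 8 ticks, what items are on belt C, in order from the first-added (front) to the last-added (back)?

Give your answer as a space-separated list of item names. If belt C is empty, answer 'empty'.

Answer: hinge iron lens peg keg joint disk

Derivation:
Tick 1: prefer A, take hinge from A; A=[lens,keg] B=[iron,peg,joint,disk] C=[hinge]
Tick 2: prefer B, take iron from B; A=[lens,keg] B=[peg,joint,disk] C=[hinge,iron]
Tick 3: prefer A, take lens from A; A=[keg] B=[peg,joint,disk] C=[hinge,iron,lens]
Tick 4: prefer B, take peg from B; A=[keg] B=[joint,disk] C=[hinge,iron,lens,peg]
Tick 5: prefer A, take keg from A; A=[-] B=[joint,disk] C=[hinge,iron,lens,peg,keg]
Tick 6: prefer B, take joint from B; A=[-] B=[disk] C=[hinge,iron,lens,peg,keg,joint]
Tick 7: prefer A, take disk from B; A=[-] B=[-] C=[hinge,iron,lens,peg,keg,joint,disk]
Tick 8: prefer B, both empty, nothing taken; A=[-] B=[-] C=[hinge,iron,lens,peg,keg,joint,disk]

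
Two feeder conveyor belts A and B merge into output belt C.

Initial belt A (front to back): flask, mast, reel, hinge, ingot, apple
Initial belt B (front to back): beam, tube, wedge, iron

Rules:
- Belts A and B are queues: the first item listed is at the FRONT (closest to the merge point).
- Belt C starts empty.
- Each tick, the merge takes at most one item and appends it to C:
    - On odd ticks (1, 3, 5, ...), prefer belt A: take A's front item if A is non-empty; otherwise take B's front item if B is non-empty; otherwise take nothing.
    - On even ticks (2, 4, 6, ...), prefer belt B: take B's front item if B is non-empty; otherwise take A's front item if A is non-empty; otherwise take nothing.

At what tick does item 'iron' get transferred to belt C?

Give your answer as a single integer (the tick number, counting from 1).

Answer: 8

Derivation:
Tick 1: prefer A, take flask from A; A=[mast,reel,hinge,ingot,apple] B=[beam,tube,wedge,iron] C=[flask]
Tick 2: prefer B, take beam from B; A=[mast,reel,hinge,ingot,apple] B=[tube,wedge,iron] C=[flask,beam]
Tick 3: prefer A, take mast from A; A=[reel,hinge,ingot,apple] B=[tube,wedge,iron] C=[flask,beam,mast]
Tick 4: prefer B, take tube from B; A=[reel,hinge,ingot,apple] B=[wedge,iron] C=[flask,beam,mast,tube]
Tick 5: prefer A, take reel from A; A=[hinge,ingot,apple] B=[wedge,iron] C=[flask,beam,mast,tube,reel]
Tick 6: prefer B, take wedge from B; A=[hinge,ingot,apple] B=[iron] C=[flask,beam,mast,tube,reel,wedge]
Tick 7: prefer A, take hinge from A; A=[ingot,apple] B=[iron] C=[flask,beam,mast,tube,reel,wedge,hinge]
Tick 8: prefer B, take iron from B; A=[ingot,apple] B=[-] C=[flask,beam,mast,tube,reel,wedge,hinge,iron]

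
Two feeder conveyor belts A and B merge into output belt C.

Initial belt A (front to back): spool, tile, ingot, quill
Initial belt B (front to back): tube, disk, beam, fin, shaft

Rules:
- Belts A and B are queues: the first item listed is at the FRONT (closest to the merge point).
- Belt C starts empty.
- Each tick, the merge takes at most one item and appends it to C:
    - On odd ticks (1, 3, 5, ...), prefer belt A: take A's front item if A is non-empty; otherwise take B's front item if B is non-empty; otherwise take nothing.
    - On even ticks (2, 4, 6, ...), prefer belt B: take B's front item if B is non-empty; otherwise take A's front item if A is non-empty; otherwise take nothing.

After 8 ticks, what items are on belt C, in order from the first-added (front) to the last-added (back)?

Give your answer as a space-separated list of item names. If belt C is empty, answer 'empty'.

Answer: spool tube tile disk ingot beam quill fin

Derivation:
Tick 1: prefer A, take spool from A; A=[tile,ingot,quill] B=[tube,disk,beam,fin,shaft] C=[spool]
Tick 2: prefer B, take tube from B; A=[tile,ingot,quill] B=[disk,beam,fin,shaft] C=[spool,tube]
Tick 3: prefer A, take tile from A; A=[ingot,quill] B=[disk,beam,fin,shaft] C=[spool,tube,tile]
Tick 4: prefer B, take disk from B; A=[ingot,quill] B=[beam,fin,shaft] C=[spool,tube,tile,disk]
Tick 5: prefer A, take ingot from A; A=[quill] B=[beam,fin,shaft] C=[spool,tube,tile,disk,ingot]
Tick 6: prefer B, take beam from B; A=[quill] B=[fin,shaft] C=[spool,tube,tile,disk,ingot,beam]
Tick 7: prefer A, take quill from A; A=[-] B=[fin,shaft] C=[spool,tube,tile,disk,ingot,beam,quill]
Tick 8: prefer B, take fin from B; A=[-] B=[shaft] C=[spool,tube,tile,disk,ingot,beam,quill,fin]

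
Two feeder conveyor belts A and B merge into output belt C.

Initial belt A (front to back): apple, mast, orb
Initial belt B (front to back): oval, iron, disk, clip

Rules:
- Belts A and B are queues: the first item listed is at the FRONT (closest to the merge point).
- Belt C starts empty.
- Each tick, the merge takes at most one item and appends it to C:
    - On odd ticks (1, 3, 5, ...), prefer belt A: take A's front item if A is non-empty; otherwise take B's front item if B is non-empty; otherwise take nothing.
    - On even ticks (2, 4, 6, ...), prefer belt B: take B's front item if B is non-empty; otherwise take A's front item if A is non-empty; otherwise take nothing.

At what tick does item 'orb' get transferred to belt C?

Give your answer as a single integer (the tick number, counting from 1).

Answer: 5

Derivation:
Tick 1: prefer A, take apple from A; A=[mast,orb] B=[oval,iron,disk,clip] C=[apple]
Tick 2: prefer B, take oval from B; A=[mast,orb] B=[iron,disk,clip] C=[apple,oval]
Tick 3: prefer A, take mast from A; A=[orb] B=[iron,disk,clip] C=[apple,oval,mast]
Tick 4: prefer B, take iron from B; A=[orb] B=[disk,clip] C=[apple,oval,mast,iron]
Tick 5: prefer A, take orb from A; A=[-] B=[disk,clip] C=[apple,oval,mast,iron,orb]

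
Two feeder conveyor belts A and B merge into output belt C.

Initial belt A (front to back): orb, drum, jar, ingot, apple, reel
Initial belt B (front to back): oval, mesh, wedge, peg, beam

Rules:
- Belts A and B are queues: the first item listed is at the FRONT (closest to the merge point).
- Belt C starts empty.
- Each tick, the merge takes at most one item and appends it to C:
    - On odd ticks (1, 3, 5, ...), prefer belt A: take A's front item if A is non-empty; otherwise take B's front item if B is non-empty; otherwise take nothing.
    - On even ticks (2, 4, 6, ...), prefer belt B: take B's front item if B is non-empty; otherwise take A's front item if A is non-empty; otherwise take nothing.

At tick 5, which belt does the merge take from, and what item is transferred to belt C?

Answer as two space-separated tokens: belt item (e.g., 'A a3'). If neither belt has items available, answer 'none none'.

Tick 1: prefer A, take orb from A; A=[drum,jar,ingot,apple,reel] B=[oval,mesh,wedge,peg,beam] C=[orb]
Tick 2: prefer B, take oval from B; A=[drum,jar,ingot,apple,reel] B=[mesh,wedge,peg,beam] C=[orb,oval]
Tick 3: prefer A, take drum from A; A=[jar,ingot,apple,reel] B=[mesh,wedge,peg,beam] C=[orb,oval,drum]
Tick 4: prefer B, take mesh from B; A=[jar,ingot,apple,reel] B=[wedge,peg,beam] C=[orb,oval,drum,mesh]
Tick 5: prefer A, take jar from A; A=[ingot,apple,reel] B=[wedge,peg,beam] C=[orb,oval,drum,mesh,jar]

Answer: A jar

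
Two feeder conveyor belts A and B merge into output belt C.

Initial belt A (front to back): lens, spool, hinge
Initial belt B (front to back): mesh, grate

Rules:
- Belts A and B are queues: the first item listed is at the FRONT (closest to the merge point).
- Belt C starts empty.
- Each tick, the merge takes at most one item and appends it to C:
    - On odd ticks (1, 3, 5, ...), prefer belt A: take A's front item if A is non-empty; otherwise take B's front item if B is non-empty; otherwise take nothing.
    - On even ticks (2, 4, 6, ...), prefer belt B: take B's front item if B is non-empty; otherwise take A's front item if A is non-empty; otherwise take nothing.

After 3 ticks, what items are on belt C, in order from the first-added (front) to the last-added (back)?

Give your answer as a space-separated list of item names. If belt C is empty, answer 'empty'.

Answer: lens mesh spool

Derivation:
Tick 1: prefer A, take lens from A; A=[spool,hinge] B=[mesh,grate] C=[lens]
Tick 2: prefer B, take mesh from B; A=[spool,hinge] B=[grate] C=[lens,mesh]
Tick 3: prefer A, take spool from A; A=[hinge] B=[grate] C=[lens,mesh,spool]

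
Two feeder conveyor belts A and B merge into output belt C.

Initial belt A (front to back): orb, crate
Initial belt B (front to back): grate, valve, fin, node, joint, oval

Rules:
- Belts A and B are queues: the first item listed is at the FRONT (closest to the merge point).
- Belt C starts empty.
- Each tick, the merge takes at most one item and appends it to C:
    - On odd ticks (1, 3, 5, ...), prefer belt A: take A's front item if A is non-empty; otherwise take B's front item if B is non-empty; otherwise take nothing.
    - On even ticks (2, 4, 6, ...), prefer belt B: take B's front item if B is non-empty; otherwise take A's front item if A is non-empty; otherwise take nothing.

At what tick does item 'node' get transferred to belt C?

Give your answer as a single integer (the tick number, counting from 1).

Tick 1: prefer A, take orb from A; A=[crate] B=[grate,valve,fin,node,joint,oval] C=[orb]
Tick 2: prefer B, take grate from B; A=[crate] B=[valve,fin,node,joint,oval] C=[orb,grate]
Tick 3: prefer A, take crate from A; A=[-] B=[valve,fin,node,joint,oval] C=[orb,grate,crate]
Tick 4: prefer B, take valve from B; A=[-] B=[fin,node,joint,oval] C=[orb,grate,crate,valve]
Tick 5: prefer A, take fin from B; A=[-] B=[node,joint,oval] C=[orb,grate,crate,valve,fin]
Tick 6: prefer B, take node from B; A=[-] B=[joint,oval] C=[orb,grate,crate,valve,fin,node]

Answer: 6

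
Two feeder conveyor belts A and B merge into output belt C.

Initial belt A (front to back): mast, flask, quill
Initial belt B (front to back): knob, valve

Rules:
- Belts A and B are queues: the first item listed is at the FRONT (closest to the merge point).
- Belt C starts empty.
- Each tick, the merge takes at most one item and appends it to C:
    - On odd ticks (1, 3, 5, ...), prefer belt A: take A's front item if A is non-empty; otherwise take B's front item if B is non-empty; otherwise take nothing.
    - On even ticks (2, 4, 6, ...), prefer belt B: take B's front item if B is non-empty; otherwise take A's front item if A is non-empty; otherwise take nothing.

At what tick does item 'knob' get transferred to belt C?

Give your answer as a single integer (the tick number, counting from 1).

Answer: 2

Derivation:
Tick 1: prefer A, take mast from A; A=[flask,quill] B=[knob,valve] C=[mast]
Tick 2: prefer B, take knob from B; A=[flask,quill] B=[valve] C=[mast,knob]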